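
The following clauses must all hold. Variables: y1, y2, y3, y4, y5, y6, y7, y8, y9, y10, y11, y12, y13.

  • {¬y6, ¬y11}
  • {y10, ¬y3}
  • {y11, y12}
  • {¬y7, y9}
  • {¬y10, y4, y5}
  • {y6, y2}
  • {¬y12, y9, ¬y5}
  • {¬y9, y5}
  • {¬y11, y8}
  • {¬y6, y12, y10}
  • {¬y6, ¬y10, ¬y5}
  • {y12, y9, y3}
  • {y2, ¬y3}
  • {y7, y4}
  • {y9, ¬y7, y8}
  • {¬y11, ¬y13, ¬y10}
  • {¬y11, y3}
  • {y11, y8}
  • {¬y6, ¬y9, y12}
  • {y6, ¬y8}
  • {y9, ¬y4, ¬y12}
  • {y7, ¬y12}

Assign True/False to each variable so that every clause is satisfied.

y13 occurs only negated in the remaining clauses — set y13 = False.
Try y2 = False.
  then y6 is forced to True.
  then y11 is forced to False.
  then y12 is forced to True.
  then y3 is forced to False.
  then y8 is forced to True.
  then y7 is forced to True.
  then y9 is forced to True.
  then y5 is forced to True.
  then y10 is forced to False.
y1, y4 are now unconstrained; take y1 = False, y4 = True.

y1=0, y2=0, y3=0, y4=1, y5=1, y6=1, y7=1, y8=1, y9=1, y10=0, y11=0, y12=1, y13=0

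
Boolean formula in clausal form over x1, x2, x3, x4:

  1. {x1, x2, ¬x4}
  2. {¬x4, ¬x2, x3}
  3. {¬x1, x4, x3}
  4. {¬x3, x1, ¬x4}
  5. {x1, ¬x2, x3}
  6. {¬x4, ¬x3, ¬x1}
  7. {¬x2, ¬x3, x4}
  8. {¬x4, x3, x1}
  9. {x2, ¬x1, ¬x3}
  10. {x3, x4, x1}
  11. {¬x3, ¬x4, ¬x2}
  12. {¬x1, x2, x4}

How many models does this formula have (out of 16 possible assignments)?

Satisfying assignments:
  x1=F x2=F x3=T x4=F
  x1=T x2=F x3=F x4=T
That's 2 in total.

2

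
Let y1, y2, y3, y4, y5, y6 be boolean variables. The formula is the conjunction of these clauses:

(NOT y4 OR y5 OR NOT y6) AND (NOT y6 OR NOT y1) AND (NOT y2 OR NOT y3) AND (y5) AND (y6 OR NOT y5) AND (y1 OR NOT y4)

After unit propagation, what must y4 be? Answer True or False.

False

(y5) is a unit clause: y5 = True.
(NOT y5 OR y6): since y5 = True, the clause reduces to (y6). y6 = True.
(NOT y6 OR NOT y1): since y6 = True, the clause reduces to (NOT y1). y1 = False.
From (y1 OR NOT y4) and y1 = False: y4 = False.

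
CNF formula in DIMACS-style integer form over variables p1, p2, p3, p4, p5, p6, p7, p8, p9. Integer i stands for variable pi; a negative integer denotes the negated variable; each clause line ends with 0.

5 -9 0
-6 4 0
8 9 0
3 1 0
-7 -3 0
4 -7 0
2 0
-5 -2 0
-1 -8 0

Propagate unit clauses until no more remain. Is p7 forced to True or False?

False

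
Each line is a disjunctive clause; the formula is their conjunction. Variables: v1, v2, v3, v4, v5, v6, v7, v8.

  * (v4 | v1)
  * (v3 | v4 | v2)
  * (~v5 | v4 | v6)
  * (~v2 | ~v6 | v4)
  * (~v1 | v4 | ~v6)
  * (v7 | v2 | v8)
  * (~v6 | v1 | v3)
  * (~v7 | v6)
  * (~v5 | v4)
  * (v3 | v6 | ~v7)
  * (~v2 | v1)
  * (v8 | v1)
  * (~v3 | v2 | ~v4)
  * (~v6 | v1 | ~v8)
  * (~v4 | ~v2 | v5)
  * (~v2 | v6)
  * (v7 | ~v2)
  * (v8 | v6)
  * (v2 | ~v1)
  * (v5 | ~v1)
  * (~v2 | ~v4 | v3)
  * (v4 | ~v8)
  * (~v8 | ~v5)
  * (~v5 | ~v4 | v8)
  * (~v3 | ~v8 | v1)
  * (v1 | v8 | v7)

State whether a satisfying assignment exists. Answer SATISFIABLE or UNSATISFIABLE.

SATISFIABLE

Set v1 = False and propagate.
  then v4 is forced to True.
  then v2 is forced to False.
  then v8 is forced to True.
  then v3 is forced to False.
  then v6 is forced to False.
  then v7 is forced to False.
  then v5 is forced to False.
So v1=False, v2=False, v3=False, v4=True, v5=False, v6=False, v7=False, v8=True is a satisfying assignment.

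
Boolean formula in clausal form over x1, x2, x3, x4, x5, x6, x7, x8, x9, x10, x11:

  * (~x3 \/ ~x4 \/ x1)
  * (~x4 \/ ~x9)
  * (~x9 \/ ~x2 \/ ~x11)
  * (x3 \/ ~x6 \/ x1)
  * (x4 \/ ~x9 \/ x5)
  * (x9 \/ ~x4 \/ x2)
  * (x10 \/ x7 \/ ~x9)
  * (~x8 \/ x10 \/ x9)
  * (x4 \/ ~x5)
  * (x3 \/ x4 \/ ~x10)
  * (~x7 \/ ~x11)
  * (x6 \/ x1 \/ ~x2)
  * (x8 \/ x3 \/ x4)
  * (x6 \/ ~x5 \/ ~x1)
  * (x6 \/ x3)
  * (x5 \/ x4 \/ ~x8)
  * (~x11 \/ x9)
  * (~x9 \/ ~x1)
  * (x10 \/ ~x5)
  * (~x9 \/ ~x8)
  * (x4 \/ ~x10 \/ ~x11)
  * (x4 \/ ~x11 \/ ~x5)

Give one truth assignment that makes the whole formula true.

x1 = True  x2 = True  x3 = False  x4 = True  x5 = False  x6 = True  x7 = False  x8 = False  x9 = False  x10 = True  x11 = False

Pure literal: x11 appears only negated; assign x11 = False.
Branch on x1: take x1 = True.
  then x9 is forced to False.
For the remaining variables, x2 = True, x3 = False, x4 = True, x5 = False, x6 = True, x7 = False, x8 = False, x10 = True works.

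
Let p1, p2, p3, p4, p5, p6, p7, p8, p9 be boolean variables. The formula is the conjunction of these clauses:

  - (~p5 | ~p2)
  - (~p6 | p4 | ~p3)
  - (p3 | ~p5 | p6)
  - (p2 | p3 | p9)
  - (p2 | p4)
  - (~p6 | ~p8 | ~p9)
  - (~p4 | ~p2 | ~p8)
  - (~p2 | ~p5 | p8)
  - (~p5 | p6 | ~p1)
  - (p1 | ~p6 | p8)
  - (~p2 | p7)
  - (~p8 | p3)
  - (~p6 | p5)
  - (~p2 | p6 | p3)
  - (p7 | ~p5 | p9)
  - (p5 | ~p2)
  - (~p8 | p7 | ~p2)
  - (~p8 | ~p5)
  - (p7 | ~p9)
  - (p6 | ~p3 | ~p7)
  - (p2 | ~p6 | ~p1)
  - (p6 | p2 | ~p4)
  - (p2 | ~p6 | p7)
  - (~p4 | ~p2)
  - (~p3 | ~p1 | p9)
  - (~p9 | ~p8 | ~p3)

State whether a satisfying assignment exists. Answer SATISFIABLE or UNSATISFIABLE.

UNSATISFIABLE

p2 = True:
  propagation gives p5=False; an empty clause results — contradiction.
p2 = False:
  propagation gives p4=True, p6=True, p5=True, p8=False; an empty clause results — contradiction.
Every branch closes, so no satisfying assignment exists.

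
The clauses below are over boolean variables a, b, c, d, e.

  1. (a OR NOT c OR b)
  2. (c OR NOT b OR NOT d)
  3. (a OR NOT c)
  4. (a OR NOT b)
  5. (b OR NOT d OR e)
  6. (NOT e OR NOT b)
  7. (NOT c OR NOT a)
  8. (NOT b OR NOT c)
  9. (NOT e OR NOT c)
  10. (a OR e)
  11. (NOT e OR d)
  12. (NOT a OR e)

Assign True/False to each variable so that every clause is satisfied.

Try a = True.
  then c is forced to False.
  then e is forced to True.
  then b is forced to False.
  then d is forced to True.
Every clause has at least one true literal under this assignment.
Check each clause:
  1. (a OR b OR NOT c) — a is true.
  2. (NOT d OR c OR NOT b) — NOT b is true.
  3. (NOT c OR a) — a is true.
  4. (NOT b OR a) — a is true.
  5. (e OR NOT d OR b) — e is true.
  6. (NOT e OR NOT b) — NOT b is true.
  7. (NOT a OR NOT c) — NOT c is true.
  8. (NOT b OR NOT c) — NOT c is true.
  9. (NOT c OR NOT e) — NOT c is true.
  10. (a OR e) — a is true.
  11. (d OR NOT e) — d is true.
  12. (e OR NOT a) — e is true.

a = True  b = False  c = False  d = True  e = True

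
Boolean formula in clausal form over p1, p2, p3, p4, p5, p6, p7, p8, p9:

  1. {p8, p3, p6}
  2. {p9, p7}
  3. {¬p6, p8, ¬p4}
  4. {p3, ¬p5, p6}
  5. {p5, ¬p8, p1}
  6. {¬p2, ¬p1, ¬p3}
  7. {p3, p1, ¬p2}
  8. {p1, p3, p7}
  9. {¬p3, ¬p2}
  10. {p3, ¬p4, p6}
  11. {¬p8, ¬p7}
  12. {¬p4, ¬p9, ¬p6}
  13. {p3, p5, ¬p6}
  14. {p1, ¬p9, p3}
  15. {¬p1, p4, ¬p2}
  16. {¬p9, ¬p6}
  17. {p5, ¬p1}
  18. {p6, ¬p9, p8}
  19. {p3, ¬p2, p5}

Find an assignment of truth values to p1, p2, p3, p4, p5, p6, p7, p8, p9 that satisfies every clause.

Pure literal: p2 appears only negated; assign p2 = False.
Try p1 = True.
  then p5 is forced to True.
Set p3 = True and propagate.
For the remaining variables, p4 = True, p6 = False, p7 = True, p8 = False, p9 = False works.
Every clause has at least one true literal under this assignment.

p1=True, p2=False, p3=True, p4=True, p5=True, p6=False, p7=True, p8=False, p9=False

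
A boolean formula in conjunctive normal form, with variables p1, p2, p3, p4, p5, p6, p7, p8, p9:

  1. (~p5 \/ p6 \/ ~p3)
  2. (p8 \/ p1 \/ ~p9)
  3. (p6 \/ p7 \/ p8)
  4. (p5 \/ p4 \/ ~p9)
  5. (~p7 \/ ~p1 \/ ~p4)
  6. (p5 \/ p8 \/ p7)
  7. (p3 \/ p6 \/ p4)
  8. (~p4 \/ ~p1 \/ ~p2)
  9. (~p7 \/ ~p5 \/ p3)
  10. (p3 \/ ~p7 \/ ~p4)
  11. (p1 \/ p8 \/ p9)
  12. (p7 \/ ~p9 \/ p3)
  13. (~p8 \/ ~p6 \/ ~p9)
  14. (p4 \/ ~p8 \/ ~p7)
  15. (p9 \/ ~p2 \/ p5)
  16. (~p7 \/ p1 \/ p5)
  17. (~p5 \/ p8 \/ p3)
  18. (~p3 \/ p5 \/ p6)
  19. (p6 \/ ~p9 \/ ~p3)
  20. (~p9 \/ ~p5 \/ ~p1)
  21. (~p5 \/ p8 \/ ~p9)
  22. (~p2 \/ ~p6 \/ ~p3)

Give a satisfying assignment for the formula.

Pure literal: p2 appears only negated; assign p2 = False.
Set p1 = False and propagate.
Branch on p3: take p3 = False.
Set p4 = False and propagate.
  then p6 is forced to True.
The remaining clauses are satisfied by p5 = True, p7 = False, p8 = True, p9 = False.

p1=F, p2=F, p3=F, p4=F, p5=T, p6=T, p7=F, p8=T, p9=F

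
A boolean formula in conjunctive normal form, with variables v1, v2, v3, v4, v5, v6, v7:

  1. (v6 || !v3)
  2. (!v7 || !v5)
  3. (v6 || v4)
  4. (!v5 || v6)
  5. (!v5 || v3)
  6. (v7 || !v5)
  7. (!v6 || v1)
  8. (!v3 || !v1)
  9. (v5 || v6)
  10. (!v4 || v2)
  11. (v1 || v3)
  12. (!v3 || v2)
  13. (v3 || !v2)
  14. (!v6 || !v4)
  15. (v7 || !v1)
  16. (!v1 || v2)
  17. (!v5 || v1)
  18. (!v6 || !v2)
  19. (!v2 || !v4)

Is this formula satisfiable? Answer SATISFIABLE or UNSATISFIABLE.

UNSATISFIABLE

v6 = True:
  propagation gives v1=True, v3=False, v5=False, v2=False; an empty clause results — contradiction.
v6 = False:
  propagation gives v3=False, v4=True, v5=False; an empty clause results — contradiction.
Every branch closes, so no satisfying assignment exists.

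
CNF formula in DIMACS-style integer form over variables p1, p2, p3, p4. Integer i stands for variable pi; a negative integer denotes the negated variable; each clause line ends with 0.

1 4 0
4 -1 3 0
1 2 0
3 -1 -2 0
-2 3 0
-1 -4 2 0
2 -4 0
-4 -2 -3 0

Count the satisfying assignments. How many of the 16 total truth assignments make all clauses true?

The models are:
  p1=T p2=F p3=T p4=F
  p1=T p2=T p3=T p4=F
That's 2 in total.

2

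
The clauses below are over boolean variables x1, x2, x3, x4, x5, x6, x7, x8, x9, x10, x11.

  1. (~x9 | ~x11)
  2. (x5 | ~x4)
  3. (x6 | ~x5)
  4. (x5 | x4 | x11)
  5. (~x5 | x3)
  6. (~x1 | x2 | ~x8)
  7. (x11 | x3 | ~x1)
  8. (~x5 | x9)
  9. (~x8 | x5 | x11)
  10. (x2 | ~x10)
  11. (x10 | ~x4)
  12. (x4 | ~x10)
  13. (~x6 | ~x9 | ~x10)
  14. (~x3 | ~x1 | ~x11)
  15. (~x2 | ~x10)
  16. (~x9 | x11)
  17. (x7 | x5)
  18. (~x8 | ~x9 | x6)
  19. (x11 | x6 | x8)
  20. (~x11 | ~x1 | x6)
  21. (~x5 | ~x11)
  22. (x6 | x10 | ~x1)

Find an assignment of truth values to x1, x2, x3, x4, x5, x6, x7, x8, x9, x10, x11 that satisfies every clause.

x1 occurs only negated in the remaining clauses — set x1 = False.
x7 occurs only positively in the remaining clauses — set x7 = True.
Set x2 = False and propagate.
  then x10 is forced to False.
  then x4 is forced to False.
The remaining clauses are satisfied by x3 = False, x5 = False, x6 = True, x8 = True, x9 = False, x11 = True.

x1=F, x2=F, x3=F, x4=F, x5=F, x6=T, x7=T, x8=T, x9=F, x10=F, x11=T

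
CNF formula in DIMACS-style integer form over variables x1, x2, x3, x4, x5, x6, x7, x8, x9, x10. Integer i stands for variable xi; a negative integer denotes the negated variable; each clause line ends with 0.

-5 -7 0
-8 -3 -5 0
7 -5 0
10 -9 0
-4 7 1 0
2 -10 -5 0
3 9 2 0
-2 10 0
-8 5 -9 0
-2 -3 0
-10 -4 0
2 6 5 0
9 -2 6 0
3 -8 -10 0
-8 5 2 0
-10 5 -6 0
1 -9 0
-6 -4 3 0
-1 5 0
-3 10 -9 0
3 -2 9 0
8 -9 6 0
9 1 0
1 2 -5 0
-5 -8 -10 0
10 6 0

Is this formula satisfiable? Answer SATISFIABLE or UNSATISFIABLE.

UNSATISFIABLE

x5 = True:
  propagation gives x7=False; an empty clause results — contradiction.
x5 = False:
  propagation gives x1=False, x9=False; an empty clause results — contradiction.
Every branch closes, so no satisfying assignment exists.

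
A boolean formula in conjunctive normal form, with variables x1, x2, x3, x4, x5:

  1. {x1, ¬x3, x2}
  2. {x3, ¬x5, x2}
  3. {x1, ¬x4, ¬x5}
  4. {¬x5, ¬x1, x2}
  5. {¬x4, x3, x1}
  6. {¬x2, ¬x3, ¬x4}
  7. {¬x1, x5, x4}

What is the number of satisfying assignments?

Split on x1, then x2.
  x1=1, x2=1: remaining (x3,x4,x5) ∈ {(0,0,1); (0,1,0); (0,1,1); (1,0,1)} — 4.
  x1=1, x2=0: remaining (x3,x4,x5) ∈ {(0,1,0); (1,1,0)} — 2.
  x1=0, x2=1: remaining (x3,x4,x5) ∈ {(0,0,0); (0,0,1); (1,0,0); (1,0,1)} — 4.
  x1=0, x2=0: remaining (x3,x4,x5) ∈ {(0,0,0)} — 1.
Total: 4 + 2 + 4 + 1 = 11.

11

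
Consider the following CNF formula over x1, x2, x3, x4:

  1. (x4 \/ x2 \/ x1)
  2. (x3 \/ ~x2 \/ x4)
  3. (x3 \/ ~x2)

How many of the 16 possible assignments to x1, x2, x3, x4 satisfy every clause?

10

Split on x2, then x3.
  x2=T, x3=T: remaining (x1,x4) ∈ {(F,F); (F,T); (T,F); (T,T)} — 4.
  x2=T, x3=F: a clause becomes empty — 0.
  x2=F, x3=T: remaining (x1,x4) ∈ {(F,T); (T,F); (T,T)} — 3.
  x2=F, x3=F: remaining (x1,x4) ∈ {(F,T); (T,F); (T,T)} — 3.
Total: 4 + 0 + 3 + 3 = 10.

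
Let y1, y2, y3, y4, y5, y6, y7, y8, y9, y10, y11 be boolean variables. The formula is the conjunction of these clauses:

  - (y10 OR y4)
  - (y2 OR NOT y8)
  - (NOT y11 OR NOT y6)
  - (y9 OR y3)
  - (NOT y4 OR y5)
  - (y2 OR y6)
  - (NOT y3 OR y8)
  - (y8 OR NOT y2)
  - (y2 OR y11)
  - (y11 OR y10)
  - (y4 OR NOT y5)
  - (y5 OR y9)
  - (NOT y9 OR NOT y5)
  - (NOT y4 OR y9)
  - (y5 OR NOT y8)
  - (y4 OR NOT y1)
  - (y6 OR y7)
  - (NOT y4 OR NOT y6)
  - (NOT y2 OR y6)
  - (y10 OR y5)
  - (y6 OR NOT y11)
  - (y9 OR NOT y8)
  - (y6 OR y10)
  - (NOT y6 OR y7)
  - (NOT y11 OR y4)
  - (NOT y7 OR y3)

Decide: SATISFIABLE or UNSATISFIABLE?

y6 = True:
  propagation gives y11=False, y2=True, y8=True, y10=True; an empty clause results — contradiction.
y6 = False:
  propagation gives y2=True; an empty clause results — contradiction.
Every branch closes, so no satisfying assignment exists.

UNSATISFIABLE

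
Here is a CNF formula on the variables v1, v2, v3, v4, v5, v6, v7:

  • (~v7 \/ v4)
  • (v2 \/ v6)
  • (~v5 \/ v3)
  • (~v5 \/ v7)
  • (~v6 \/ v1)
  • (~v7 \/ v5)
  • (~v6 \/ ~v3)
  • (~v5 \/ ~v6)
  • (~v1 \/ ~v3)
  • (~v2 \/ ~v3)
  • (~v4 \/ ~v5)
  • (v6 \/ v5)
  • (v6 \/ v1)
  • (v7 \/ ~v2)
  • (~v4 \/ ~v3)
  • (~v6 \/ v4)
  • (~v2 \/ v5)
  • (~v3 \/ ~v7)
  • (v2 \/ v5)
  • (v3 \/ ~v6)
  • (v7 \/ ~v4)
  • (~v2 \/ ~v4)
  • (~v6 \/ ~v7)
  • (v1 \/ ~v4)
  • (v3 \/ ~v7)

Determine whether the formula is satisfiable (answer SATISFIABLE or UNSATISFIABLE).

v6 = True:
  propagation gives v1=True, v3=False; an empty clause results — contradiction.
v6 = False:
  propagation gives v2=True, v3=False, v5=False; an empty clause results — contradiction.
Every branch closes, so no satisfying assignment exists.

UNSATISFIABLE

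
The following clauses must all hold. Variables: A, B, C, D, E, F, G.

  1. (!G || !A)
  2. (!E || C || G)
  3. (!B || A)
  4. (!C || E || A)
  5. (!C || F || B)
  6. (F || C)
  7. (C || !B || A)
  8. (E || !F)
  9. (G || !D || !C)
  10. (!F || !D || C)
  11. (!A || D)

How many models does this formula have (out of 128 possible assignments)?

4

Satisfying assignments:
  A=F B=F C=F D=F E=T F=T G=T
  A=F B=F C=T D=F E=T F=T G=F
  A=F B=F C=T D=F E=T F=T G=T
  A=F B=F C=T D=T E=T F=T G=T
Count: 4.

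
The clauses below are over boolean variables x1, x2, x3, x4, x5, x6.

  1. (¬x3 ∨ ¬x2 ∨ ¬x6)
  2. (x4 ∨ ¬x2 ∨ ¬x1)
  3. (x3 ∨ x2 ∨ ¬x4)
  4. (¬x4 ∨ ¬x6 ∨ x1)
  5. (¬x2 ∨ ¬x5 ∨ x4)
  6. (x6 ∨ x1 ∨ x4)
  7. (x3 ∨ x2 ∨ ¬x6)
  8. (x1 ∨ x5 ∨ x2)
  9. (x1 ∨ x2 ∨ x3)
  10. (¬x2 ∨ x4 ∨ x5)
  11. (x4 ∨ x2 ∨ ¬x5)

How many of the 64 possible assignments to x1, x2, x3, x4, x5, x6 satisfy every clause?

18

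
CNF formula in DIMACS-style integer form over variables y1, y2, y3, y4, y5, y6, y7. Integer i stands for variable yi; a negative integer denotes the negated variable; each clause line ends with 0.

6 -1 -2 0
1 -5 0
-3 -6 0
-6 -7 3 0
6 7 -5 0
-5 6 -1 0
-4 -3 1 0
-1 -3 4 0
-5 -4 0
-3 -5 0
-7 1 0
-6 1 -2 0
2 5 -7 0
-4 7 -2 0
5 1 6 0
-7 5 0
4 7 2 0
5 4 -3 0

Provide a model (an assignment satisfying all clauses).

y1 = T, y2 = T, y3 = F, y4 = F, y5 = F, y6 = T, y7 = F

Check each clause:
  1. (y6 | ~y2 | ~y1) — y6 is true.
  2. (y1 | ~y5) — y1 is true.
  3. (~y3 | ~y6) — ~y3 is true.
  4. (y3 | ~y6 | ~y7) — ~y7 is true.
  5. (~y5 | y6 | y7) — ~y5 is true.
  6. (~y5 | ~y1 | y6) — ~y5 is true.
  7. (~y3 | ~y4 | y1) — y1 is true.
  8. (~y3 | ~y1 | y4) — ~y3 is true.
  9. (~y5 | ~y4) — ~y5 is true.
  10. (~y5 | ~y3) — ~y5 is true.
  11. (y1 | ~y7) — y1 is true.
  12. (~y6 | y1 | ~y2) — y1 is true.
  13. (~y7 | y5 | y2) — ~y7 is true.
  14. (~y2 | y7 | ~y4) — ~y4 is true.
  15. (y1 | y6 | y5) — y1 is true.
  16. (y5 | ~y7) — ~y7 is true.
  17. (y7 | y2 | y4) — y2 is true.
  18. (y5 | ~y3 | y4) — ~y3 is true.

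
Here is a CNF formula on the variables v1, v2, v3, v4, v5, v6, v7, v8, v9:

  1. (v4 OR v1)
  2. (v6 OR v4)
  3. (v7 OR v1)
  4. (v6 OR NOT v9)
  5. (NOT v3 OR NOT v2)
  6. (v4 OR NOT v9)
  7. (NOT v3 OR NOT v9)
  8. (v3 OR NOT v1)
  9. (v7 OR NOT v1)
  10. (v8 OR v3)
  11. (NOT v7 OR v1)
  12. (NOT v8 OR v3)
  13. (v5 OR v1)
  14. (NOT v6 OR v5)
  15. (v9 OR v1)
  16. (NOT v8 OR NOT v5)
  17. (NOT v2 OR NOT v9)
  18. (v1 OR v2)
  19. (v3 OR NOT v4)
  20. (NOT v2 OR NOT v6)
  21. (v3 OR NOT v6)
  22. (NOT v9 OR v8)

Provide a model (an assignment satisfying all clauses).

Set v1 = True and propagate.
  then v3 is forced to True.
  then v2 is forced to False.
  then v9 is forced to False.
  then v7 is forced to True.
Set v4 = True and propagate.
Set v5 = False and propagate.
  then v6 is forced to False.
v8 is now unconstrained; take v8 = False.

v1=T, v2=F, v3=T, v4=T, v5=F, v6=F, v7=T, v8=F, v9=F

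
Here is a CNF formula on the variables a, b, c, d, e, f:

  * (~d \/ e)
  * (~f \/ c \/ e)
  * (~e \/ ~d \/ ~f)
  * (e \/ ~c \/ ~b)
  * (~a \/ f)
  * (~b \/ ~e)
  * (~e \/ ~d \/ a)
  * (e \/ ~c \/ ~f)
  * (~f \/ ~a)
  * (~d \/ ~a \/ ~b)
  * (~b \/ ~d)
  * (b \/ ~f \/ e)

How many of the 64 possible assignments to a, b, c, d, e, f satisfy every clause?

7

Satisfying assignments:
  a=0 b=0 c=0 d=0 e=0 f=0
  a=0 b=0 c=0 d=0 e=1 f=0
  a=0 b=0 c=0 d=0 e=1 f=1
  a=0 b=0 c=1 d=0 e=0 f=0
  a=0 b=0 c=1 d=0 e=1 f=0
  a=0 b=0 c=1 d=0 e=1 f=1
  a=0 b=1 c=0 d=0 e=0 f=0
Count: 7.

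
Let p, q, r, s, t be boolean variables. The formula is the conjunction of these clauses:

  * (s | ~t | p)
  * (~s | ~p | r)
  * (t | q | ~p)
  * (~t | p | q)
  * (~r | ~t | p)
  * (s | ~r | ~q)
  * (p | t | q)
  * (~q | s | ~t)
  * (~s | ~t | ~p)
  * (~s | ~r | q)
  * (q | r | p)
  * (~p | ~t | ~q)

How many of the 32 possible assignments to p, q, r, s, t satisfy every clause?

8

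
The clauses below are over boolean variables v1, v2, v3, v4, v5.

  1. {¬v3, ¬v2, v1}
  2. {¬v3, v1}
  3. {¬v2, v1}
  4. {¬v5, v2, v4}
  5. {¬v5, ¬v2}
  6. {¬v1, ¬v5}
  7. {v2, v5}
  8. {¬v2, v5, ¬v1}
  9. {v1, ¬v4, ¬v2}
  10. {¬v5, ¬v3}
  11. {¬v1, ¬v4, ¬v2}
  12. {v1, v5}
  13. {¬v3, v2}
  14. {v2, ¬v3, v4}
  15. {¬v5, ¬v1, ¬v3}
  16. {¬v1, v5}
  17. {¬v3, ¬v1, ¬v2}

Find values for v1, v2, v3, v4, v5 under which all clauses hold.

v1 = False, v2 = False, v3 = False, v4 = True, v5 = True

Check each clause:
  1. {¬v2, ¬v3, v1} — ¬v3 is true.
  2. {v1, ¬v3} — ¬v3 is true.
  3. {¬v2, v1} — ¬v2 is true.
  4. {v2, ¬v5, v4} — v4 is true.
  5. {¬v5, ¬v2} — ¬v2 is true.
  6. {¬v5, ¬v1} — ¬v1 is true.
  7. {v5, v2} — v5 is true.
  8. {¬v1, ¬v2, v5} — v5 is true.
  9. {¬v4, ¬v2, v1} — ¬v2 is true.
  10. {¬v3, ¬v5} — ¬v3 is true.
  11. {¬v4, ¬v1, ¬v2} — ¬v1 is true.
  12. {v5, v1} — v5 is true.
  13. {v2, ¬v3} — ¬v3 is true.
  14. {v4, ¬v3, v2} — v4 is true.
  15. {¬v5, ¬v1, ¬v3} — ¬v3 is true.
  16. {¬v1, v5} — v5 is true.
  17. {¬v2, ¬v3, ¬v1} — ¬v3 is true.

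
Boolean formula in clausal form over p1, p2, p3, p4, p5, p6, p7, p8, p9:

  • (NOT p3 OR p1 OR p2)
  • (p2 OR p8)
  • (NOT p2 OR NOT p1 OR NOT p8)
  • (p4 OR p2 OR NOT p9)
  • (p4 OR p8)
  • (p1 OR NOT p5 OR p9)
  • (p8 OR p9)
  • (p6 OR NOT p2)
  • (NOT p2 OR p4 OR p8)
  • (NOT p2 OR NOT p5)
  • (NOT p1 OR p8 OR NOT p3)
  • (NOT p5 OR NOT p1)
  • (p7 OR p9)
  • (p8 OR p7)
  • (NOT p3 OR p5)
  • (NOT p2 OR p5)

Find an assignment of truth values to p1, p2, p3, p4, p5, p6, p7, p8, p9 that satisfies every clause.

p3 occurs only negated in the remaining clauses — set p3 = False.
Pure literal: p4 appears only positively; assign p4 = True.
Try p1 = False.
For the remaining variables, p2 = False, p5 = True, p6 = False, p7 = True, p8 = True, p9 = True works.
Every clause has at least one true literal under this assignment.

p1=0, p2=0, p3=0, p4=1, p5=1, p6=0, p7=1, p8=1, p9=1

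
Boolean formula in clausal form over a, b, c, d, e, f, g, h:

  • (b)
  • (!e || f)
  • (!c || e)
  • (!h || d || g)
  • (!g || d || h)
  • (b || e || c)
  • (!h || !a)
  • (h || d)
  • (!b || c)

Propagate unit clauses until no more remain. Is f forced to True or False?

True

Unit clause (b) sets b = True.
In (!b || c), !b is now false; c must hold, so c = True.
In (e || !c), !c is now false; e must hold, so e = True.
(f || !e) with e = True leaves only f, so f = True.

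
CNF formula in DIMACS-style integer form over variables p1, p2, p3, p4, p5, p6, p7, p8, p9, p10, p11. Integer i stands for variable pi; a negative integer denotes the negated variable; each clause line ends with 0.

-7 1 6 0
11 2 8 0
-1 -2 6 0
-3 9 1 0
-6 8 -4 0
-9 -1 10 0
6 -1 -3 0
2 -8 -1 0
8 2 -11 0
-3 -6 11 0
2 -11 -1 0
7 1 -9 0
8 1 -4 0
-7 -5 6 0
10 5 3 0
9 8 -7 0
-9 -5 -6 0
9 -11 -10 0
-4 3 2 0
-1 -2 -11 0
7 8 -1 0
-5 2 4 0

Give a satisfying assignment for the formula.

Try p1 = False.
Set p2 = True and propagate.
Try p3 = True.
  then p9 is forced to True.
  then p7 is forced to True.
  then p6 is forced to True.
  then p11 is forced to True.
  then p5 is forced to False.
The remaining clauses are satisfied by p4 = True, p8 = True, p10 = True.
Every clause has at least one true literal under this assignment.
Check each clause:
  1. (p6 ∨ p1 ∨ ¬p7) — p6 is true.
  2. (p8 ∨ p2 ∨ p11) — p8 is true.
  3. (¬p2 ∨ ¬p1 ∨ p6) — p6 is true.
  4. (p9 ∨ p1 ∨ ¬p3) — p9 is true.
  5. (¬p4 ∨ ¬p6 ∨ p8) — p8 is true.
  6. (p10 ∨ ¬p9 ∨ ¬p1) — p10 is true.
  7. (¬p3 ∨ p6 ∨ ¬p1) — p6 is true.
  8. (¬p1 ∨ ¬p8 ∨ p2) — p2 is true.
  9. (¬p11 ∨ p2 ∨ p8) — p8 is true.
  10. (¬p3 ∨ p11 ∨ ¬p6) — p11 is true.
  11. (p2 ∨ ¬p11 ∨ ¬p1) — p2 is true.
  12. (p7 ∨ p1 ∨ ¬p9) — p7 is true.
  13. (p1 ∨ p8 ∨ ¬p4) — p8 is true.
  14. (p6 ∨ ¬p5 ∨ ¬p7) — ¬p5 is true.
  15. (p10 ∨ p3 ∨ p5) — p10 is true.
  16. (p9 ∨ p8 ∨ ¬p7) — p8 is true.
  17. (¬p9 ∨ ¬p5 ∨ ¬p6) — ¬p5 is true.
  18. (¬p11 ∨ ¬p10 ∨ p9) — p9 is true.
  19. (¬p4 ∨ p2 ∨ p3) — p2 is true.
  20. (¬p1 ∨ ¬p2 ∨ ¬p11) — ¬p1 is true.
  21. (p7 ∨ p8 ∨ ¬p1) — p8 is true.
  22. (p4 ∨ ¬p5 ∨ p2) — p2 is true.

p1=F, p2=T, p3=T, p4=T, p5=F, p6=T, p7=T, p8=T, p9=T, p10=T, p11=T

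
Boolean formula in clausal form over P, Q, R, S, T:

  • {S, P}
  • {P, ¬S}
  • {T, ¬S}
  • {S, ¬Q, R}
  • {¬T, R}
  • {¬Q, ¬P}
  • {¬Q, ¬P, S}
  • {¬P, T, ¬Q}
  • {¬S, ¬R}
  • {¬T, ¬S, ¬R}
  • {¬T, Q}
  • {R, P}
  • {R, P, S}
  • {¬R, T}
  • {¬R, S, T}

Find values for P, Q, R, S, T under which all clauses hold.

Branch on P: take P = True.
  then Q is forced to False.
  then T is forced to False.
  then S is forced to False.
  then R is forced to False.
Every clause has at least one true literal under this assignment.
Check each clause:
  1. {S, P} — P is true.
  2. {P, ¬S} — P is true.
  3. {T, ¬S} — ¬S is true.
  4. {R, ¬Q, S} — ¬Q is true.
  5. {¬T, R} — ¬T is true.
  6. {¬Q, ¬P} — ¬Q is true.
  7. {¬P, S, ¬Q} — ¬Q is true.
  8. {¬P, ¬Q, T} — ¬Q is true.
  9. {¬R, ¬S} — ¬S is true.
  10. {¬T, ¬R, ¬S} — ¬T is true.
  11. {¬T, Q} — ¬T is true.
  12. {R, P} — P is true.
  13. {R, P, S} — P is true.
  14. {¬R, T} — ¬R is true.
  15. {S, T, ¬R} — ¬R is true.

P=T  Q=F  R=F  S=F  T=F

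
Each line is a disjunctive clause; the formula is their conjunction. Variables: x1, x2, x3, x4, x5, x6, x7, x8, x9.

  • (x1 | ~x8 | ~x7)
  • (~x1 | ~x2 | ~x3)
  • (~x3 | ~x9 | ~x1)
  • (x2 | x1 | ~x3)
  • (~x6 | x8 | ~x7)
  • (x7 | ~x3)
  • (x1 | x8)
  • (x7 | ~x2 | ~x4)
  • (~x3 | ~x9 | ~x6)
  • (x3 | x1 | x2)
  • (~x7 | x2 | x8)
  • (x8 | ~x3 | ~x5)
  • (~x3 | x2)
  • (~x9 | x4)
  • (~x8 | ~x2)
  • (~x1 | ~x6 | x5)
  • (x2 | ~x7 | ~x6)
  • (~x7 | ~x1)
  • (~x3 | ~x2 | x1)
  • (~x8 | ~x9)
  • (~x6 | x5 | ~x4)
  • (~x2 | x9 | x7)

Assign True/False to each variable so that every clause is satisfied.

Branch on x1: take x1 = True.
  then x7 is forced to False.
  then x3 is forced to False.
For the remaining variables, x2 = False, x4 = False, x5 = True, x6 = True, x8 = True, x9 = False works.

x1=1  x2=0  x3=0  x4=0  x5=1  x6=1  x7=0  x8=1  x9=0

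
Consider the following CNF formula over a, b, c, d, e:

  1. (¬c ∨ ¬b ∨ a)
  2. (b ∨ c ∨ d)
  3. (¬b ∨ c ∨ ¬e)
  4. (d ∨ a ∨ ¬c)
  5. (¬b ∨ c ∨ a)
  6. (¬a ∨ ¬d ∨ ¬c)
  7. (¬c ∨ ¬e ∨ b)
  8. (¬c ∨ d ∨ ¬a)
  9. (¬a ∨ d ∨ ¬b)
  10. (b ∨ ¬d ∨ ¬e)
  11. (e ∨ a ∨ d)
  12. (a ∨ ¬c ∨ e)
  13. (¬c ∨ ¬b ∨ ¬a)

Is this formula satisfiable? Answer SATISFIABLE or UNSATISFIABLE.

SATISFIABLE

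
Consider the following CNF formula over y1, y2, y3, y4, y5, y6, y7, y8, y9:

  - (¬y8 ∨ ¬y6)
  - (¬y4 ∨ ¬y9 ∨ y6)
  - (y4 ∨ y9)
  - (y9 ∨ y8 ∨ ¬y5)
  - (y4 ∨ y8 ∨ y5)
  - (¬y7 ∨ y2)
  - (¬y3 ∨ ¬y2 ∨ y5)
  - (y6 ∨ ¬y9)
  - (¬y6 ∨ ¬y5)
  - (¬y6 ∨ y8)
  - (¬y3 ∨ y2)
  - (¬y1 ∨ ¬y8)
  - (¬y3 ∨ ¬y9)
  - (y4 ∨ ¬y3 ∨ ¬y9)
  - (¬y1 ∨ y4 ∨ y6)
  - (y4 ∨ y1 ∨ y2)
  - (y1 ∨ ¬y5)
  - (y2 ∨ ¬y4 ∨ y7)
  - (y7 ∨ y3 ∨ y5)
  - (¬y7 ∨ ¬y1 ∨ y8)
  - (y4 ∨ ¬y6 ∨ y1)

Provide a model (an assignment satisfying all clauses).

y1=F, y2=T, y3=F, y4=T, y5=F, y6=F, y7=T, y8=T, y9=F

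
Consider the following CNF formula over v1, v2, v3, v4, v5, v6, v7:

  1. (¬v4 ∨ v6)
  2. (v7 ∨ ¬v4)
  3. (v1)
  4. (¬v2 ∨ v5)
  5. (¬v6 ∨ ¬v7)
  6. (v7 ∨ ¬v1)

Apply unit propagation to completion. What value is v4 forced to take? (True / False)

False

(v1) is a unit clause: v1 = True.
(¬v1 ∨ v7) with v1 = True leaves only v7, so v7 = True.
In (¬v6 ∨ ¬v7), ¬v7 is now false; ¬v6 must hold, so v6 = False.
(v6 ∨ ¬v4): since v6 = False, the clause reduces to (¬v4). v4 = False.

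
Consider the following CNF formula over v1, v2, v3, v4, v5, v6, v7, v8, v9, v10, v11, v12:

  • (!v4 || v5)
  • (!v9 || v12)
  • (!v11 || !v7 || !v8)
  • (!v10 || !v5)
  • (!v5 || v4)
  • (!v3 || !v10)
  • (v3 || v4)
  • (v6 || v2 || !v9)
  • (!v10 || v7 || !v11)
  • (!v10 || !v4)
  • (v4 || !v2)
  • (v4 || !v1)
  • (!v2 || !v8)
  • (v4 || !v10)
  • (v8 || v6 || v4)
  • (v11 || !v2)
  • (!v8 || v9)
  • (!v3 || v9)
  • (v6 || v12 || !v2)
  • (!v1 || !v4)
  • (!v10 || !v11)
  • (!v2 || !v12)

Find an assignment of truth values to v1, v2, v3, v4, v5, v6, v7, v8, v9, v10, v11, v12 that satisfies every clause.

v1=False, v2=True, v3=False, v4=True, v5=True, v6=True, v7=True, v8=False, v9=False, v10=False, v11=True, v12=False

v1 occurs only negated in the remaining clauses — set v1 = False.
v6 occurs only positively in the remaining clauses — set v6 = True.
Set v2 = True and propagate.
  then v4 is forced to True.
  then v5 is forced to True.
  then v10 is forced to False.
  then v8 is forced to False.
  then v11 is forced to True.
  then v12 is forced to False.
  then v9 is forced to False.
  then v3 is forced to False.
v7 is now unconstrained; take v7 = True.
Every clause has at least one true literal under this assignment.
Check each clause:
  1. (!v4 || v5) — v5 is true.
  2. (!v9 || v12) — !v9 is true.
  3. (!v11 || !v7 || !v8) — !v8 is true.
  4. (!v5 || !v10) — !v10 is true.
  5. (!v5 || v4) — v4 is true.
  6. (!v10 || !v3) — !v3 is true.
  7. (v4 || v3) — v4 is true.
  8. (v2 || !v9 || v6) — v2 is true.
  9. (v7 || !v11 || !v10) — !v10 is true.
  10. (!v4 || !v10) — !v10 is true.
  11. (!v2 || v4) — v4 is true.
  12. (!v1 || v4) — v4 is true.
  13. (!v2 || !v8) — !v8 is true.
  14. (!v10 || v4) — v4 is true.
  15. (v4 || v8 || v6) — v4 is true.
  16. (!v2 || v11) — v11 is true.
  17. (!v8 || v9) — !v8 is true.
  18. (!v3 || v9) — !v3 is true.
  19. (v12 || !v2 || v6) — v6 is true.
  20. (!v1 || !v4) — !v1 is true.
  21. (!v11 || !v10) — !v10 is true.
  22. (!v12 || !v2) — !v12 is true.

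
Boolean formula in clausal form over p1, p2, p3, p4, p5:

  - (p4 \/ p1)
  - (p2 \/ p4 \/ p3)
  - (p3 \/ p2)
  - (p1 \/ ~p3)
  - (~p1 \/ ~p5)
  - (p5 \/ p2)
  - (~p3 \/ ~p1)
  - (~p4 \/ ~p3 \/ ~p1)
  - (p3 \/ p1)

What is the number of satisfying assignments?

2

Satisfying assignments:
  p1=T p2=T p3=F p4=F p5=F
  p1=T p2=T p3=F p4=T p5=F
That's 2 in total.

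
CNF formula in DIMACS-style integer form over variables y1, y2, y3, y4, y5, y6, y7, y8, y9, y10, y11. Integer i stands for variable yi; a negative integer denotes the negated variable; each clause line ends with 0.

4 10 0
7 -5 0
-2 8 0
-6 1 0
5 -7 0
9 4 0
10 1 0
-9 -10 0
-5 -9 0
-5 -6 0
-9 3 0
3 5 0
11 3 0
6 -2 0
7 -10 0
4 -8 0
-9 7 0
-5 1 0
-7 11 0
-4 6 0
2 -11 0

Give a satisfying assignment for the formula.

y1=T, y2=F, y3=T, y4=T, y5=F, y6=T, y7=F, y8=F, y9=F, y10=F, y11=F

Check each clause:
  1. (y10 ∨ y4) — y4 is true.
  2. (y7 ∨ ¬y5) — ¬y5 is true.
  3. (¬y2 ∨ y8) — ¬y2 is true.
  4. (¬y6 ∨ y1) — y1 is true.
  5. (¬y7 ∨ y5) — ¬y7 is true.
  6. (y4 ∨ y9) — y4 is true.
  7. (y1 ∨ y10) — y1 is true.
  8. (¬y9 ∨ ¬y10) — ¬y10 is true.
  9. (¬y5 ∨ ¬y9) — ¬y5 is true.
  10. (¬y6 ∨ ¬y5) — ¬y5 is true.
  11. (¬y9 ∨ y3) — y3 is true.
  12. (y5 ∨ y3) — y3 is true.
  13. (y3 ∨ y11) — y3 is true.
  14. (y6 ∨ ¬y2) — ¬y2 is true.
  15. (¬y10 ∨ y7) — ¬y10 is true.
  16. (y4 ∨ ¬y8) — ¬y8 is true.
  17. (¬y9 ∨ y7) — ¬y9 is true.
  18. (y1 ∨ ¬y5) — y1 is true.
  19. (y11 ∨ ¬y7) — ¬y7 is true.
  20. (y6 ∨ ¬y4) — y6 is true.
  21. (¬y11 ∨ y2) — ¬y11 is true.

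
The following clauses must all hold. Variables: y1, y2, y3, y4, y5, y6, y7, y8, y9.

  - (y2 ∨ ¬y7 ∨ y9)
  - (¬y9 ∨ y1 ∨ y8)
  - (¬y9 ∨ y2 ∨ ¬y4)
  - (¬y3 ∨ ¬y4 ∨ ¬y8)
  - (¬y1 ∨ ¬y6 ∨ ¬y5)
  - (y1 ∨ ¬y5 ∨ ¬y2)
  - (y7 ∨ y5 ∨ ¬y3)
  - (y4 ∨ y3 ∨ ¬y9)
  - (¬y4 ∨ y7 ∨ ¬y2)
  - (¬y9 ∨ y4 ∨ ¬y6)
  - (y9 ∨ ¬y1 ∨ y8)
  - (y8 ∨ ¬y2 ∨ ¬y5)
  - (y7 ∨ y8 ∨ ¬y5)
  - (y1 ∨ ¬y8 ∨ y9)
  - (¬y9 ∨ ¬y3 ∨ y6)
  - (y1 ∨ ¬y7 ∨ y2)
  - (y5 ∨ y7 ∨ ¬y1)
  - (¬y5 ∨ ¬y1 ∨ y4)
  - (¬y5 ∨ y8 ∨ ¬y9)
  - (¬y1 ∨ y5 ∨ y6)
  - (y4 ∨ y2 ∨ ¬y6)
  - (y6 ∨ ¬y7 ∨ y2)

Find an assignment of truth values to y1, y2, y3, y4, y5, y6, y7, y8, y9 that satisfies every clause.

Set y1 = True and propagate.
Set y2 = True and propagate.
For the remaining variables, y3 = False, y4 = True, y5 = True, y6 = False, y7 = True, y8 = True, y9 = False works.

y1=T, y2=T, y3=F, y4=T, y5=T, y6=F, y7=T, y8=T, y9=F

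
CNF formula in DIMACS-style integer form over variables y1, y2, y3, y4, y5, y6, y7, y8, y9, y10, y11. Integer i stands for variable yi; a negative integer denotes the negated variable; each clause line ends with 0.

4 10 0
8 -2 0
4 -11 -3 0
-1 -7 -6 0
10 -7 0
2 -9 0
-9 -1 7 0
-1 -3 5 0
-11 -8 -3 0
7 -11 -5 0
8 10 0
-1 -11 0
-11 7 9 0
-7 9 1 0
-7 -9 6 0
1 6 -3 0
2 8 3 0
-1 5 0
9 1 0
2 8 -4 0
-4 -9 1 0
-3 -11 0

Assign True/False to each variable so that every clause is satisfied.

y1=True, y2=False, y3=True, y4=False, y5=True, y6=False, y7=True, y8=False, y9=False, y10=True, y11=False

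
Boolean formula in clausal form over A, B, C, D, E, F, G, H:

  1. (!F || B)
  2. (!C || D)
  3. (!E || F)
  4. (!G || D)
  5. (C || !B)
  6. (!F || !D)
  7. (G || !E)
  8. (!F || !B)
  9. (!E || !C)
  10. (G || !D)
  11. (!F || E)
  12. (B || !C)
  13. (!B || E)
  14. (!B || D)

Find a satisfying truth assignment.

A = T, B = F, C = F, D = F, E = F, F = F, G = F, H = T

Try B = False.
  then F is forced to False.
  then E is forced to False.
  then C is forced to False.
Try D = False.
  then G is forced to False.
A, H are now unconstrained; take A = True, H = True.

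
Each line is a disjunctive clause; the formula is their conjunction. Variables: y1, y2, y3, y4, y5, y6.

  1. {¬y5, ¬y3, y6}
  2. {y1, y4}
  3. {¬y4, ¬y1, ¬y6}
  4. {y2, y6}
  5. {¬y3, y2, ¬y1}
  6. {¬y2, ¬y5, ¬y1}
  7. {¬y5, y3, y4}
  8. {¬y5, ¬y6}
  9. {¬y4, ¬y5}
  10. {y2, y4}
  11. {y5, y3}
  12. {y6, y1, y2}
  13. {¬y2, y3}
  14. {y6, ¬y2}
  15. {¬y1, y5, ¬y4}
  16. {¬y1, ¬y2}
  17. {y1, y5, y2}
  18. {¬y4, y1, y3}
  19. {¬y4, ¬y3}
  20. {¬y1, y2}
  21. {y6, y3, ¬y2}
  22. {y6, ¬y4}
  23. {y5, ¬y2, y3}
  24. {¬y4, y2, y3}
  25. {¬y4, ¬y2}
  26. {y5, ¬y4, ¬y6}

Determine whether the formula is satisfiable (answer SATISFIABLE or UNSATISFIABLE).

UNSATISFIABLE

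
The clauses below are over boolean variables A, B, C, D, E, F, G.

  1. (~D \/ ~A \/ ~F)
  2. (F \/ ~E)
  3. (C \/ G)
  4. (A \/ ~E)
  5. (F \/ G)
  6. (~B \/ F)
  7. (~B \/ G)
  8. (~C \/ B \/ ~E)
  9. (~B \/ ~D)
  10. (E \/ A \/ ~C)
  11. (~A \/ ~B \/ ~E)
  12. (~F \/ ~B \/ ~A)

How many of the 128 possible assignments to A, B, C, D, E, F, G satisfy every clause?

Split on B, then A.
  B=T, A=T: a clause becomes empty — 0.
  B=T, A=F: remaining (C,D,E,F,G) ∈ {(F,F,F,T,T)} — 1.
  B=F, A=T: 8 of the 32 assignments to (C,D,E,F,G) work.
  B=F, A=F: remaining (C,D,E,F,G) ∈ {(F,F,F,F,T); (F,F,F,T,T); (F,T,F,F,T); (F,T,F,T,T)} — 4.
Total: 0 + 1 + 8 + 4 = 13.

13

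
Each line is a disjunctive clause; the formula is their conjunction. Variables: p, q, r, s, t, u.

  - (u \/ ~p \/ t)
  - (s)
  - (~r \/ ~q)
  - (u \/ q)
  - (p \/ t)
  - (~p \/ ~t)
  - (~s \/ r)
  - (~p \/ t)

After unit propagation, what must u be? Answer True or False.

True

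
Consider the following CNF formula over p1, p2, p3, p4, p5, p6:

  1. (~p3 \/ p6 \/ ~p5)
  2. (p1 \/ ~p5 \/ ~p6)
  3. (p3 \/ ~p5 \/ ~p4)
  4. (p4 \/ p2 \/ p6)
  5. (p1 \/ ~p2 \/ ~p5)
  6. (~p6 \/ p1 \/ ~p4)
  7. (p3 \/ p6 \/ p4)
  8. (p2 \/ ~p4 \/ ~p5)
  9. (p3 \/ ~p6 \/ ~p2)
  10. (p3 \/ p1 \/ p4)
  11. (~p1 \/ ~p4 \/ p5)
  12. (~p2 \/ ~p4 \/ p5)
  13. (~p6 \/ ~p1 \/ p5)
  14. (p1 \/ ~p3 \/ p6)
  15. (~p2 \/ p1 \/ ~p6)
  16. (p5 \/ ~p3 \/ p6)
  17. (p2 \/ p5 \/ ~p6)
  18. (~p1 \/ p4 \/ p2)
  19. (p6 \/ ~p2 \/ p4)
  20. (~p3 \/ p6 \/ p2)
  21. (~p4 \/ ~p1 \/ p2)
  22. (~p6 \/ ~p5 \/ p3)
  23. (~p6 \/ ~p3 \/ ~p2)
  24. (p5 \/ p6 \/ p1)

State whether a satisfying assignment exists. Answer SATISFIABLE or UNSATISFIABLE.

UNSATISFIABLE

p6 = True:
  p1 = True:
    propagation gives p5=True, p3=True, p2=False, p4=False; an empty clause results — contradiction.
  p1 = False:
    propagation gives p5=False, p4=False, p3=True, p2=False; an empty clause results — contradiction.
p6 = False:
  p4 = True:
    p5 = True:
      propagation gives p3=False; contradiction.
    p5 = False:
      propagation gives p1=False; contradiction.
  p4 = False:
    propagation gives p2=True; an empty clause results — contradiction.
Every branch closes, so no satisfying assignment exists.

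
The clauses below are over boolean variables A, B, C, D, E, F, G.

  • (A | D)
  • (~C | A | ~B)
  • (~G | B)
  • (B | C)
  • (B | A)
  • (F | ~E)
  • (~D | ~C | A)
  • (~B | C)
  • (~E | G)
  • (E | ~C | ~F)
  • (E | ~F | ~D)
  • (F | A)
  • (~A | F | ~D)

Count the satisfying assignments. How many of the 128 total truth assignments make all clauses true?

5

The models are:
  A=T B=F C=T D=F E=F F=F G=F
  A=T B=T C=T D=F E=F F=F G=F
  A=T B=T C=T D=F E=F F=F G=T
  A=T B=T C=T D=F E=T F=T G=T
  A=T B=T C=T D=T E=T F=T G=T
That's 5 in total.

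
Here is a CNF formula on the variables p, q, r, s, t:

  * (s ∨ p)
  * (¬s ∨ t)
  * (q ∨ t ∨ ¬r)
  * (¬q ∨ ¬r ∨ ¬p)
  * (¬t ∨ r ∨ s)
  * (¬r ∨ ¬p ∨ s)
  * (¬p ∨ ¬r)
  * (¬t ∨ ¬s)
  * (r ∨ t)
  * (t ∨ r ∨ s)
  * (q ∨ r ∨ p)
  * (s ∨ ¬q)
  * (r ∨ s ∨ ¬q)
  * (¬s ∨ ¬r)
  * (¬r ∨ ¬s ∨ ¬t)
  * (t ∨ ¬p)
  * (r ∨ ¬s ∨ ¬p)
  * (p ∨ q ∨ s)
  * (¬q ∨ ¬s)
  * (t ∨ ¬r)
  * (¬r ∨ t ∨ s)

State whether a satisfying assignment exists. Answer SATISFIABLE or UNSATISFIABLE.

r = True:
  propagation gives p=False, s=True; an empty clause results — contradiction.
r = False:
  propagation gives t=True, s=True; an empty clause results — contradiction.
Every branch closes, so no satisfying assignment exists.

UNSATISFIABLE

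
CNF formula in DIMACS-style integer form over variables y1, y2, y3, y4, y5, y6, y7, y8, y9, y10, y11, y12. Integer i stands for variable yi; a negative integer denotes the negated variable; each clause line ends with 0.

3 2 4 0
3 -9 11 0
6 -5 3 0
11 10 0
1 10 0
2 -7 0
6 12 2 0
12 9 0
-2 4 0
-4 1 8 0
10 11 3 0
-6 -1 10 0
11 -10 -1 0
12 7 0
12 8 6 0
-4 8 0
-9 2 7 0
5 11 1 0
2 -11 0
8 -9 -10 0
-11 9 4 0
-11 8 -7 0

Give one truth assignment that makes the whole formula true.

y1=T, y2=T, y3=T, y4=T, y5=F, y6=F, y7=F, y8=T, y9=F, y10=F, y11=T, y12=T

Check each clause:
  1. (y2 OR y4 OR y3) — y2 is true.
  2. (y11 OR y3 OR NOT y9) — y11 is true.
  3. (y3 OR y6 OR NOT y5) — y3 is true.
  4. (y11 OR y10) — y11 is true.
  5. (y10 OR y1) — y1 is true.
  6. (NOT y7 OR y2) — NOT y7 is true.
  7. (y6 OR y2 OR y12) — y2 is true.
  8. (y9 OR y12) — y12 is true.
  9. (NOT y2 OR y4) — y4 is true.
  10. (y1 OR NOT y4 OR y8) — y8 is true.
  11. (y3 OR y11 OR y10) — y11 is true.
  12. (NOT y1 OR NOT y6 OR y10) — NOT y6 is true.
  13. (NOT y10 OR y11 OR NOT y1) — y11 is true.
  14. (y12 OR y7) — y12 is true.
  15. (y12 OR y8 OR y6) — y8 is true.
  16. (y8 OR NOT y4) — y8 is true.
  17. (y2 OR NOT y9 OR y7) — y2 is true.
  18. (y1 OR y5 OR y11) — y1 is true.
  19. (NOT y11 OR y2) — y2 is true.
  20. (NOT y9 OR y8 OR NOT y10) — y8 is true.
  21. (y9 OR y4 OR NOT y11) — y4 is true.
  22. (NOT y7 OR y8 OR NOT y11) — y8 is true.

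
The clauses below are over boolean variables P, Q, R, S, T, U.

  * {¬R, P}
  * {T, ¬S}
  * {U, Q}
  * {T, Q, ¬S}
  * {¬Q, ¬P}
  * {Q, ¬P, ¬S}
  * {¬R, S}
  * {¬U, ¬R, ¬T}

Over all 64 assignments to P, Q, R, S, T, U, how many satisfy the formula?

Split on Q, then S.
  Q=T, S=T: remaining (P,R,T,U) ∈ {(F,F,T,F); (F,F,T,T)} — 2.
  Q=T, S=F: remaining (P,R,T,U) ∈ {(F,F,F,F); (F,F,F,T); (F,F,T,F); (F,F,T,T)} — 4.
  Q=F, S=T: remaining (P,R,T,U) ∈ {(F,F,T,T)} — 1.
  Q=F, S=F: remaining (P,R,T,U) ∈ {(F,F,F,T); (F,F,T,T); (T,F,F,T); (T,F,T,T)} — 4.
Total: 2 + 4 + 1 + 4 = 11.

11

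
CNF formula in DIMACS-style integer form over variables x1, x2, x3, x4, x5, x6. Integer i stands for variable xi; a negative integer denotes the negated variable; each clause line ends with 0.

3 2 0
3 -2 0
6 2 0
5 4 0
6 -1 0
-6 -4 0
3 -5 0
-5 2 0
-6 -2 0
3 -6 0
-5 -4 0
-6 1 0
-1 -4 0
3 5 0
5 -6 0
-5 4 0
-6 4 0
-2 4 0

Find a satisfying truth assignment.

x1 = F, x2 = T, x3 = T, x4 = T, x5 = F, x6 = F

x3 occurs only positively in the remaining clauses — set x3 = True.
Branch on x1: take x1 = False.
  then x6 is forced to False.
  then x2 is forced to True.
  then x4 is forced to True.
  then x5 is forced to False.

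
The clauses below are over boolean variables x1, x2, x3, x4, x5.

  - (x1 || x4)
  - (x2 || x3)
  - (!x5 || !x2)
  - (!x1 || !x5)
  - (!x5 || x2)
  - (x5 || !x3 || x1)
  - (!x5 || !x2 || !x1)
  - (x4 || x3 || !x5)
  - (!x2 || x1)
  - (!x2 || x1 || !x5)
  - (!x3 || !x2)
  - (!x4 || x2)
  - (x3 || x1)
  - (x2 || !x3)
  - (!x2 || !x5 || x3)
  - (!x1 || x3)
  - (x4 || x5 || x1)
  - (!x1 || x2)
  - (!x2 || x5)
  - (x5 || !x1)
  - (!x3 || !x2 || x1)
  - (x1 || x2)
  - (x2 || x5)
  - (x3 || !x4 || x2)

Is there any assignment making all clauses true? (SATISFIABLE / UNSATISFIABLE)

x2 = True:
  propagation gives x5=False; an empty clause results — contradiction.
x2 = False:
  propagation gives x3=True; an empty clause results — contradiction.
Every branch closes, so no satisfying assignment exists.

UNSATISFIABLE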